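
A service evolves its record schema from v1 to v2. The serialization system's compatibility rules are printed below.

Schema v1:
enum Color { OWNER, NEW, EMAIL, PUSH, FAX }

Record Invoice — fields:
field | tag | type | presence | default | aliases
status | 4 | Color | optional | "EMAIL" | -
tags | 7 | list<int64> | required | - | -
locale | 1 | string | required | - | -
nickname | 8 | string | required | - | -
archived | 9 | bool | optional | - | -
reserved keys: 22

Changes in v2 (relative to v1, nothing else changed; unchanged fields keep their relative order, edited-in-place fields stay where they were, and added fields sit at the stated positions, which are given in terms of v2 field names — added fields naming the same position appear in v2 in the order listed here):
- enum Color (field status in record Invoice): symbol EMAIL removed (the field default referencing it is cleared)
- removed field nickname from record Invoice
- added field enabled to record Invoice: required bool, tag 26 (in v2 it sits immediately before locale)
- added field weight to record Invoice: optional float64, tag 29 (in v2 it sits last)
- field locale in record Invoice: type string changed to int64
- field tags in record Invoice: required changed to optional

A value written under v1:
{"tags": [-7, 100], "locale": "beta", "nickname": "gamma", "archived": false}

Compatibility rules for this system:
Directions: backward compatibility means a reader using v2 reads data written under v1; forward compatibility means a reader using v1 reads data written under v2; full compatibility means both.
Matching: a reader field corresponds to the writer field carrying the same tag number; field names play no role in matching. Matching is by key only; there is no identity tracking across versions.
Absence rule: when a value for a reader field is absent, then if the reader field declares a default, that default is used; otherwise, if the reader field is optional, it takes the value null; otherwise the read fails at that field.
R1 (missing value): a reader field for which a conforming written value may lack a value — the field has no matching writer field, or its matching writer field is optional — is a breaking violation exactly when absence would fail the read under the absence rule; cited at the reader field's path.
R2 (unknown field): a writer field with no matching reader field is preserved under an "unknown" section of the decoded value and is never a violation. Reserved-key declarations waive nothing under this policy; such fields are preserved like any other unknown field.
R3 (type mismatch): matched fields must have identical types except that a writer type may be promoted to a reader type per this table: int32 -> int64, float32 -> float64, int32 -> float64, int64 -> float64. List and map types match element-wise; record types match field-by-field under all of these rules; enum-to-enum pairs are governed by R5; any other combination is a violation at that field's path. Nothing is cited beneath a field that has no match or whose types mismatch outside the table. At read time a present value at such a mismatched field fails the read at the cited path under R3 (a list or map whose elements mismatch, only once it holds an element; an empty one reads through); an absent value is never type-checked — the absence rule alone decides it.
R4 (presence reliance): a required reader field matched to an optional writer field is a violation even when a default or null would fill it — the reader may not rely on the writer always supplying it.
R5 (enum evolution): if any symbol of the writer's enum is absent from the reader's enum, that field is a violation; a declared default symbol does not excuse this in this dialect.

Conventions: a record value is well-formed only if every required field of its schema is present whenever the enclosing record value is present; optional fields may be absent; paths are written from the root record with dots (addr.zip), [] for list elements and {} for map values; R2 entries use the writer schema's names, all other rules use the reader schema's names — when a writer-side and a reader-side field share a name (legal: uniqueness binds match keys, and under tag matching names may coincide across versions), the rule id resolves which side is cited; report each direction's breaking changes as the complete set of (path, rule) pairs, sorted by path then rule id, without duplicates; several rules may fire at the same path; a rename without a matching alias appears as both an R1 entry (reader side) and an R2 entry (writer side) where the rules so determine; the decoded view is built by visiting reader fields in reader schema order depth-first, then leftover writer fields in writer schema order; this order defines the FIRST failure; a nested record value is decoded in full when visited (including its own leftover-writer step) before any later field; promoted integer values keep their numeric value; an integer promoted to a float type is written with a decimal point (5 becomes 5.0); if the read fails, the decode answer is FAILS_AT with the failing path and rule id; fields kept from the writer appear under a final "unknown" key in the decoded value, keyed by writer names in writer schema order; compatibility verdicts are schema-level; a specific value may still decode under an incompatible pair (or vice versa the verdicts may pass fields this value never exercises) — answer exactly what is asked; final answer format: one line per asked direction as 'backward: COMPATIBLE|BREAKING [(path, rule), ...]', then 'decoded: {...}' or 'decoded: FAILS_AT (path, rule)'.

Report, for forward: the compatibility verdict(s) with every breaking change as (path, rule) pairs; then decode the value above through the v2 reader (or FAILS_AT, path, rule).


each type pair in Invoice: writer, then reader
forward for Invoice (reader v1, writer v2):
  Color -> Color, writer optional: status aligns to status
  list<int64> -> list<int64>, writer optional: tags aligns to tags
  int64 -> string, writer required: locale aligns to locale
  nickname has no writer counterpart
  bool -> bool, writer optional: archived aligns to archived
  writer field enabled has no reader counterpart
  writer field weight has no reader counterpart
  rule R3 violated at locale
  rule R1 violated at nickname
  rule R1 violated at tags
  rule R4 violated at tags
  => forward: BREAKING (4)
decode (reader v2):
  status := null (missing; optional => null)
  tags := [-7, 100]
  read fails at enabled under R1 (no fill)
  => FAILS_AT (enabled, R1)
remaining Invoice differences; none change what is asked:
  enum Color (field status in record Invoice): symbol EMAIL removed (the field default referencing it is cleared) -> fires only in the backward direction of Invoice, which is not asked here
  added field weight to record Invoice: optional float64, tag 29 (in v2 it sits last) -> inert for the asked Invoice verdict: nothing fires

forward: BREAKING [(locale, R3), (nickname, R1), (tags, R1), (tags, R4)]; decoded: FAILS_AT (enabled, R1)


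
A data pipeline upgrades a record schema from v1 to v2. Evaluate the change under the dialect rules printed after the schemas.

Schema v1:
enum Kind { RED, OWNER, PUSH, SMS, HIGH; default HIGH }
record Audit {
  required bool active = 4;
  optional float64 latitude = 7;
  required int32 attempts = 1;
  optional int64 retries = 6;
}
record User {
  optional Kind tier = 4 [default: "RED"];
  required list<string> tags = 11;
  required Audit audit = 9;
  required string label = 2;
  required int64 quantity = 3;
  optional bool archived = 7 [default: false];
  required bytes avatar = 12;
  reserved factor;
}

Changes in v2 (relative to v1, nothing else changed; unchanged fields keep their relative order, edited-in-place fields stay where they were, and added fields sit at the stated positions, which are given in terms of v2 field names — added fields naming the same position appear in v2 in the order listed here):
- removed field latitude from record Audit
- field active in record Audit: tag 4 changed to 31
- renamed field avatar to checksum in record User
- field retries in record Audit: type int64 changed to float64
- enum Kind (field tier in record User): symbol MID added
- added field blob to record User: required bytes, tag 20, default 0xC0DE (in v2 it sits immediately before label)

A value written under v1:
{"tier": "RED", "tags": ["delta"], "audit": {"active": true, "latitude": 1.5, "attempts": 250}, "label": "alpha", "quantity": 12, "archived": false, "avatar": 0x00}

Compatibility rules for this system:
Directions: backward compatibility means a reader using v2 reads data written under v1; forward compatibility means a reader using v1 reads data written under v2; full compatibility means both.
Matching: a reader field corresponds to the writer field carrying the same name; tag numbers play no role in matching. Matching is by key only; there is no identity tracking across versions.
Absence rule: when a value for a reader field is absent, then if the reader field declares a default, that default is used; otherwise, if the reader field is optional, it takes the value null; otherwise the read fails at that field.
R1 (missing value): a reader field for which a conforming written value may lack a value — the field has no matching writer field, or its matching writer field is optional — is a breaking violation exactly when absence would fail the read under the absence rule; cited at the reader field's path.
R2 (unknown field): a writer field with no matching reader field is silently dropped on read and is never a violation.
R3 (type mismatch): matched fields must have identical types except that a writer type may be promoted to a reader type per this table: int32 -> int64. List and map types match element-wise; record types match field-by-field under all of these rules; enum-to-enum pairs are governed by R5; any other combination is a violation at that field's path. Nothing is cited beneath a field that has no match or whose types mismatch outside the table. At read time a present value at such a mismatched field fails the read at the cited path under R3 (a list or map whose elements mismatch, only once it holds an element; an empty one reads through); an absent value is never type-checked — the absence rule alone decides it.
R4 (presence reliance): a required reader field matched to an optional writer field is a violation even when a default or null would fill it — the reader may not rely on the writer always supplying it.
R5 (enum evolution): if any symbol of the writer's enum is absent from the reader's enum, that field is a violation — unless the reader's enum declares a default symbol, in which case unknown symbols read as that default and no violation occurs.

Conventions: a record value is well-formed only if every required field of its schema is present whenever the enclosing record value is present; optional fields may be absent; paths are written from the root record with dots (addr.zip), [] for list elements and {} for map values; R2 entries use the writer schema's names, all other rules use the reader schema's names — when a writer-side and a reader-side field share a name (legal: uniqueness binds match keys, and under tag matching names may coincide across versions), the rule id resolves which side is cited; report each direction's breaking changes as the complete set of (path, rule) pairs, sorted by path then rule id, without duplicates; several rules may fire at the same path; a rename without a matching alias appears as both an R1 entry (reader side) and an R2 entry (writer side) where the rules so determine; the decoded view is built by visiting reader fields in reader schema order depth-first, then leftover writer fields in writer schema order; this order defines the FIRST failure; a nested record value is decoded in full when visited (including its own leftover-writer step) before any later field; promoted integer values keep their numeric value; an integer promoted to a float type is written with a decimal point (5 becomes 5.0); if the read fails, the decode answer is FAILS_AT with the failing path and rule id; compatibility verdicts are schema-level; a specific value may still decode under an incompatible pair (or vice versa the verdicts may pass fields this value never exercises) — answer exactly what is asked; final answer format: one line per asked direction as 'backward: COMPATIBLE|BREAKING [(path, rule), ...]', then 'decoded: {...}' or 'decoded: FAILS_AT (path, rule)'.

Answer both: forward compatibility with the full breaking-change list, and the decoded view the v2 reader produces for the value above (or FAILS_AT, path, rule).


forward: BREAKING [(audit.retries, R3), (avatar, R1)]; decoded: FAILS_AT (checksum, R1)

arrows below run writer -> reader for User
forward for User (reader v1, writer v2):
  writer optional, Kind -> Kind: reader tier maps from writer tier
  writer required, list<string> -> list<string>: reader tags maps from writer tags
  writer required, Audit -> Audit: reader audit maps from writer audit
  writer required, string -> string: reader label maps from writer label
  writer required, int64 -> int64: reader quantity maps from writer quantity
  writer optional, bool -> bool: reader archived maps from writer archived
  no writer field matches reader avatar
  leftover writer field: blob
  leftover writer field: checksum
  writer required, bool -> bool: reader audit.active maps from writer audit.active
  no writer field matches reader audit.latitude
  writer required, int32 -> int32: reader audit.attempts maps from writer audit.attempts
  writer optional, float64 -> int64: reader audit.retries maps from writer audit.retries
  rule R3 violated at audit.retries
  rule R1 violated at avatar
  => 2 violation(s): forward is BREAKING for User
migrating the User value to v2:
  tier := "RED"
  tags := ["delta"]
  audit.active := true
  audit.attempts := 250
  audit.retries := null (absent, optional -> null)
  writer audit.latitude: unknown -> dropped
  blob := 0xC0DE (absent -> default)
  label := "alpha"
  quantity := 12
  archived := false
  read fails at checksum under R1 (no fill)
  => FAILS_AT (checksum, R1)
remaining User differences; none change what is asked:
  removed field latitude from record Audit -> fires no rule on User, leaving the asked answer as it is
  field active in record Audit: tag 4 changed to 31 -> fires no rule on User, leaving the asked answer as it is
  enum Kind (field tier in record User): symbol MID added -> fires no rule on User, leaving the asked answer as it is
  added field blob to record User: required bytes, tag 20, default 0xC0DE (in v2 it sits immediately before label) -> fires no rule on User, leaving the asked answer as it is


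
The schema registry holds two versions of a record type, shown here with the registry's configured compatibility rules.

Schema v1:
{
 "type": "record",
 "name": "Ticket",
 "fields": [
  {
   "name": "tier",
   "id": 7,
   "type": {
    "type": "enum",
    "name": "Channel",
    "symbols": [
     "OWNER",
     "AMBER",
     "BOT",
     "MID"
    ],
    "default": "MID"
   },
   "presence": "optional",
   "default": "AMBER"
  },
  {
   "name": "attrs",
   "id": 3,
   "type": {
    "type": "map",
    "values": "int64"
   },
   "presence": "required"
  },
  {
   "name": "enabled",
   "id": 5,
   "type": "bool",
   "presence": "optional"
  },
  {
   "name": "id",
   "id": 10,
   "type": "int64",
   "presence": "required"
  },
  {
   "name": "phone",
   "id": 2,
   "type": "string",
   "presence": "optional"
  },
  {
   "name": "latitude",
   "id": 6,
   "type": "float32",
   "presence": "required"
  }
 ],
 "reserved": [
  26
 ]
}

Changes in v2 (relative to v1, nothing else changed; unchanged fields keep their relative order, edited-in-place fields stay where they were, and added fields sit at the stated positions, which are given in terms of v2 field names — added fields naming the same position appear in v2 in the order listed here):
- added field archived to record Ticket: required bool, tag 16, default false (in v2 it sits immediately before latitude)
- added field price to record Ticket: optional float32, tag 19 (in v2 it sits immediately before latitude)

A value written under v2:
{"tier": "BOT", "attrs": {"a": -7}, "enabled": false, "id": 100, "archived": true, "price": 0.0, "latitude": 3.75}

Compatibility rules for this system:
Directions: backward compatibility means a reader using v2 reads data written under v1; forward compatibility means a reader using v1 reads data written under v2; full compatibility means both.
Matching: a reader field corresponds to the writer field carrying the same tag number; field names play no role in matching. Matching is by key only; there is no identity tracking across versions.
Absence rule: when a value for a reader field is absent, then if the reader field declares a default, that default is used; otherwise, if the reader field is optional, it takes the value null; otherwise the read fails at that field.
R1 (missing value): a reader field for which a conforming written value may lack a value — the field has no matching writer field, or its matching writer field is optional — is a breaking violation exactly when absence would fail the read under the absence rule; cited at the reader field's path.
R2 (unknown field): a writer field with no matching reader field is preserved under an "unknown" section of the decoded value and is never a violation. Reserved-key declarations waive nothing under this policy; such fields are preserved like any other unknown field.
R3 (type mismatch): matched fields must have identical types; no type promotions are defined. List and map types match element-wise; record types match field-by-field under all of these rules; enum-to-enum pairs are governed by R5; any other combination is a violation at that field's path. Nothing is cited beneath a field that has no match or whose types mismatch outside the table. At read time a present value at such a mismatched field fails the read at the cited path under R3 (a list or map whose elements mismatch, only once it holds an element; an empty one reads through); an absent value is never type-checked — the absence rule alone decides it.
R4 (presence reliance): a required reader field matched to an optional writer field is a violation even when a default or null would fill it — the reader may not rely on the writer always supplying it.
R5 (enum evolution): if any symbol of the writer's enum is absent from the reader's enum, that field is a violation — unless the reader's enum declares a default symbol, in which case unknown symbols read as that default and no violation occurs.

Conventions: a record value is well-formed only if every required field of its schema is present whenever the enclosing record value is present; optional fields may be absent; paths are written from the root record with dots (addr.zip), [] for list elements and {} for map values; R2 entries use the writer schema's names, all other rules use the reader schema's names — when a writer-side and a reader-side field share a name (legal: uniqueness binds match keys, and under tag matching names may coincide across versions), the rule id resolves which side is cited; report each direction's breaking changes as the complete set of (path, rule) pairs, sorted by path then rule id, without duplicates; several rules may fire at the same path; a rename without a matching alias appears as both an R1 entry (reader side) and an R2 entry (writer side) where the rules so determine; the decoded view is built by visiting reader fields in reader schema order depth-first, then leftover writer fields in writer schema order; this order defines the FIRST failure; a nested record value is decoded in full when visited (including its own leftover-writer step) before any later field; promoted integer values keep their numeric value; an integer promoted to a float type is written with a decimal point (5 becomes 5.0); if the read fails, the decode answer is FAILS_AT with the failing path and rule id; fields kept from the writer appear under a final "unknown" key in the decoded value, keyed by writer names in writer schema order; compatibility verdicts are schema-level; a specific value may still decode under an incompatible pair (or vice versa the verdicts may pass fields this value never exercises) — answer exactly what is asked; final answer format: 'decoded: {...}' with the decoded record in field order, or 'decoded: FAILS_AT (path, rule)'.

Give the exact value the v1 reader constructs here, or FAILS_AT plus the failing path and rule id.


decoded: {"tier": "BOT", "attrs": {"a": -7}, "enabled": false, "id": 100, "phone": null, "latitude": 3.75, "unknown": {"archived": true, "price": 0.0}}

in Ticket below, arrows point writer -> reader
migrating the Ticket value to v1:
  tier := "BOT"
  attrs := {"a": -7}
  enabled := false
  id := 100
  phone := null (not supplied -> null)
  latitude := 3.75
  writer archived: kept under "unknown"
  writer price: kept under "unknown"
  => decoded: {"tier": "BOT", "attrs": {"a": -7}, "enabled": false, "id": 100, "phone": null, "latitude": 3.75, "unknown": {"archived": true, "price": 0.0}}


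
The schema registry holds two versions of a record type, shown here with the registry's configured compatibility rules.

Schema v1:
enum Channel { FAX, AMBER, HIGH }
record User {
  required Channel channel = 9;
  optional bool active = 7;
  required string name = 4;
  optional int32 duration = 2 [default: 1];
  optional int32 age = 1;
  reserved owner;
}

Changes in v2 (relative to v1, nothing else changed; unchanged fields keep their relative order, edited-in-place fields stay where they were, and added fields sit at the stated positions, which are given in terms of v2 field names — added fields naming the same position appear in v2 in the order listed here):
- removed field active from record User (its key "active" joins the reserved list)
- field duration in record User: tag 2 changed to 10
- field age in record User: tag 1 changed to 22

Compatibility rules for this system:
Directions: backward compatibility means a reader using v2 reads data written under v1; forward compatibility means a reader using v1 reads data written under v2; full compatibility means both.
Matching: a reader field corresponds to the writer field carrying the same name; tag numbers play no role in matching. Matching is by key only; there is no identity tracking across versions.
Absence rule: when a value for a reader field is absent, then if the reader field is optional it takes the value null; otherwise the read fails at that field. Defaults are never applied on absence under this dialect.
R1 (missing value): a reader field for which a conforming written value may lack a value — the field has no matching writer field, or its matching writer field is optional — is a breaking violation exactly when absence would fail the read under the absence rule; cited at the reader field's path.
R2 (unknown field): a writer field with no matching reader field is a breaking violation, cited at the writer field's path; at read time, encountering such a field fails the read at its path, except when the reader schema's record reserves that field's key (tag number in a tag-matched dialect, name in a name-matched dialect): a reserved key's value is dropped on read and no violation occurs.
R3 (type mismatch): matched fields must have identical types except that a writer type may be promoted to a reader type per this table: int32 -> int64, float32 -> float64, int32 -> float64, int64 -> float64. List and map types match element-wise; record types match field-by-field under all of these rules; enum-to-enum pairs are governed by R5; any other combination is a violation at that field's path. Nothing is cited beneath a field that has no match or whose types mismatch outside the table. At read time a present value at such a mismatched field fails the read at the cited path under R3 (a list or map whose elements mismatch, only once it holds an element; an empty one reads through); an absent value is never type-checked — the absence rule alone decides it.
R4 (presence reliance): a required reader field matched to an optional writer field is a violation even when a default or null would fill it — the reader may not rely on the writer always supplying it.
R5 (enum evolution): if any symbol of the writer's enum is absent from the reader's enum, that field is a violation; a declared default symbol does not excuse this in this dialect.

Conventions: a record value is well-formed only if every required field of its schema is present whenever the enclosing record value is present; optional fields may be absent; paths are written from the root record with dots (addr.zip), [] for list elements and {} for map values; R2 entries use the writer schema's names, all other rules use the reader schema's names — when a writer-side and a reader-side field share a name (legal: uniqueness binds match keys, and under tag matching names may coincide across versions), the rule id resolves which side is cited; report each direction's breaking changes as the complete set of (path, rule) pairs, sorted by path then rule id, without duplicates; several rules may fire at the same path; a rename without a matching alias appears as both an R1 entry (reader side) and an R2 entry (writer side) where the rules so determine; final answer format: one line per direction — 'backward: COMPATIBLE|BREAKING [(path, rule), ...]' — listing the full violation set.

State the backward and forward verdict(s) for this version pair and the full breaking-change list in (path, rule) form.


each type pair in User: writer, then reader
backward for User (reader v2, writer v1):
  writer required, Channel -> Channel: reader channel maps from writer channel
  writer required, string -> string: reader name maps from writer name
  writer optional, int32 -> int32: reader duration maps from writer duration
  writer optional, int32 -> int32: reader age maps from writer age
  active (writer side), unknown to reader
  nothing fires on User: backward is COMPATIBLE
forward for User (reader v1, writer v2):
  writer required, Channel -> Channel: reader channel maps from writer channel
  active has no writer counterpart
  writer required, string -> string: reader name maps from writer name
  writer optional, int32 -> int32: reader duration maps from writer duration
  writer optional, int32 -> int32: reader age maps from writer age
  nothing fires on User: forward is COMPATIBLE

backward: COMPATIBLE []; forward: COMPATIBLE []


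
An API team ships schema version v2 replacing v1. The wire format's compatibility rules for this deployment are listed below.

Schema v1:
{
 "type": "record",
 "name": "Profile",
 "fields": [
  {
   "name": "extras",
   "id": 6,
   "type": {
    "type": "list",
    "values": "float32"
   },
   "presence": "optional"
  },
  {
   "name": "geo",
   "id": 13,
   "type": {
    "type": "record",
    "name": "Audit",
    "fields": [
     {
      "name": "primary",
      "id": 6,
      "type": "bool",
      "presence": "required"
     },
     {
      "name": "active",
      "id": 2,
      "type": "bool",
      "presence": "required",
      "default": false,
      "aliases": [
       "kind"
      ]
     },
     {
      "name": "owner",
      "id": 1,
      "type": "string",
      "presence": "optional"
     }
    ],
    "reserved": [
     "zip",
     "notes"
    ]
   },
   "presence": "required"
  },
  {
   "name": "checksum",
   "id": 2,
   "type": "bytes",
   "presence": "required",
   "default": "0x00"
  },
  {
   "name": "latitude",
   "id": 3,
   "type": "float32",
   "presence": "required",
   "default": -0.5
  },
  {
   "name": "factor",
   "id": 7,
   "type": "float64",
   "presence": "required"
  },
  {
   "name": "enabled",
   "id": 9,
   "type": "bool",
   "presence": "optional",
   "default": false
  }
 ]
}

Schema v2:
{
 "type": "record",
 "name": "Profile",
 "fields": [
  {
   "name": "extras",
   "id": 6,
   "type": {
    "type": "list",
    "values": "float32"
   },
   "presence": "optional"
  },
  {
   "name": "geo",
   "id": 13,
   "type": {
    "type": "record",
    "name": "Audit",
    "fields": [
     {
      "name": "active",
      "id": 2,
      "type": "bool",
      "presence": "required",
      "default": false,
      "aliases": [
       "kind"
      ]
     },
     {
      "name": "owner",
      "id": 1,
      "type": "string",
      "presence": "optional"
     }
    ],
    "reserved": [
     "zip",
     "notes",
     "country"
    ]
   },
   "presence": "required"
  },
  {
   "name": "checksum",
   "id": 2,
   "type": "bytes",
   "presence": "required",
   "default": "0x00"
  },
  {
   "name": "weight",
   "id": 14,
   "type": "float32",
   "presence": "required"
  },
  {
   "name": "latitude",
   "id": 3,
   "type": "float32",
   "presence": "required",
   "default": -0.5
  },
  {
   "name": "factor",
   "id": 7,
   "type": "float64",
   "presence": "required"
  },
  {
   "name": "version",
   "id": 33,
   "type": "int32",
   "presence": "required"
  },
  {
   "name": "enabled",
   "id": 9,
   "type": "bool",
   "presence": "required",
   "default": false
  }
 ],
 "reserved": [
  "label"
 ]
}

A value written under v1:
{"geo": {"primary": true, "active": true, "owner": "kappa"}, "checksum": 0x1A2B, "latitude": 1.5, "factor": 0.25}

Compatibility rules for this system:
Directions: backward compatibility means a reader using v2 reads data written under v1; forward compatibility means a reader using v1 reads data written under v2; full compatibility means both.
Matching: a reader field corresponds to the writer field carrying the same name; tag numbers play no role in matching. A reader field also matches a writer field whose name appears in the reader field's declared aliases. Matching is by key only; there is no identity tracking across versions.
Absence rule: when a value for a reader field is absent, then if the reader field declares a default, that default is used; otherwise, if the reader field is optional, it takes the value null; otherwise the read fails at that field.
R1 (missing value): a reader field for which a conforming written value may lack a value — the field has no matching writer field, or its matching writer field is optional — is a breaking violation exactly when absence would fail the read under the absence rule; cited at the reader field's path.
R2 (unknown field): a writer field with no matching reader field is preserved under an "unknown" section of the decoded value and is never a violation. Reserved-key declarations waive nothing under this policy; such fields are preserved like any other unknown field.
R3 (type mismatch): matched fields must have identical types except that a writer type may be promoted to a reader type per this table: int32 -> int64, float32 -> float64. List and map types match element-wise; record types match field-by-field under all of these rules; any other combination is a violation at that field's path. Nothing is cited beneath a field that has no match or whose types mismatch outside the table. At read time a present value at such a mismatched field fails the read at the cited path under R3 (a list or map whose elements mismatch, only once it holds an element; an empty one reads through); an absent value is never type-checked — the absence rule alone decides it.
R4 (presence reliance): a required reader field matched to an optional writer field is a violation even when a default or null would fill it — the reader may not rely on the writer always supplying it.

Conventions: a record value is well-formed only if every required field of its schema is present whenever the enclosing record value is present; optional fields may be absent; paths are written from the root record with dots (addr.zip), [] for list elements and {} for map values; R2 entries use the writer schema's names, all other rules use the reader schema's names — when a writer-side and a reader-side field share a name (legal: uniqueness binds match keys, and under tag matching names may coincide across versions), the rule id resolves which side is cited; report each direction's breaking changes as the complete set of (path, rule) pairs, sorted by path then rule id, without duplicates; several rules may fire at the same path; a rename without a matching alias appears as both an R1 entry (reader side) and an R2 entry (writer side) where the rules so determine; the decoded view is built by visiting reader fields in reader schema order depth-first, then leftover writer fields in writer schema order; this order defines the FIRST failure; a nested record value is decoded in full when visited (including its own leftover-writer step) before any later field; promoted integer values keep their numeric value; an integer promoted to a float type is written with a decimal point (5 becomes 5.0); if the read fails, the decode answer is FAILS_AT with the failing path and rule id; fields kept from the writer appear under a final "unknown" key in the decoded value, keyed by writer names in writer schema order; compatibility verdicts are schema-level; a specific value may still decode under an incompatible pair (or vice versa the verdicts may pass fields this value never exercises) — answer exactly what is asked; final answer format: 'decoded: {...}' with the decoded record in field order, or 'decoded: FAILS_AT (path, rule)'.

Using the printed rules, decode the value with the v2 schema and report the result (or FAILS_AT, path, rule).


decoded: FAILS_AT (weight, R1)

arrows below run writer -> reader for Profile
migrating the Profile value to v2:
  extras := null (absent, optional -> null)
  geo.active := true
  geo.owner := "kappa"
  writer geo.primary: kept under "unknown"
  checksum := 0x1A2B
  read fails at weight under R1 (no fill)
  => FAILS_AT (weight, R1)
checking off the Profile differences that do not matter here:
  added field version to record Profile: required int32, tag 33 (in v2 it sits immediately before enabled) -> schema-level compatibility only; this Profile value's decode is unchanged
  removed field primary from record Audit -> schema-level compatibility only; this Profile value's decode is unchanged
  field enabled in record Profile: optional changed to required -> schema-level compatibility only; this Profile value's decode is unchanged


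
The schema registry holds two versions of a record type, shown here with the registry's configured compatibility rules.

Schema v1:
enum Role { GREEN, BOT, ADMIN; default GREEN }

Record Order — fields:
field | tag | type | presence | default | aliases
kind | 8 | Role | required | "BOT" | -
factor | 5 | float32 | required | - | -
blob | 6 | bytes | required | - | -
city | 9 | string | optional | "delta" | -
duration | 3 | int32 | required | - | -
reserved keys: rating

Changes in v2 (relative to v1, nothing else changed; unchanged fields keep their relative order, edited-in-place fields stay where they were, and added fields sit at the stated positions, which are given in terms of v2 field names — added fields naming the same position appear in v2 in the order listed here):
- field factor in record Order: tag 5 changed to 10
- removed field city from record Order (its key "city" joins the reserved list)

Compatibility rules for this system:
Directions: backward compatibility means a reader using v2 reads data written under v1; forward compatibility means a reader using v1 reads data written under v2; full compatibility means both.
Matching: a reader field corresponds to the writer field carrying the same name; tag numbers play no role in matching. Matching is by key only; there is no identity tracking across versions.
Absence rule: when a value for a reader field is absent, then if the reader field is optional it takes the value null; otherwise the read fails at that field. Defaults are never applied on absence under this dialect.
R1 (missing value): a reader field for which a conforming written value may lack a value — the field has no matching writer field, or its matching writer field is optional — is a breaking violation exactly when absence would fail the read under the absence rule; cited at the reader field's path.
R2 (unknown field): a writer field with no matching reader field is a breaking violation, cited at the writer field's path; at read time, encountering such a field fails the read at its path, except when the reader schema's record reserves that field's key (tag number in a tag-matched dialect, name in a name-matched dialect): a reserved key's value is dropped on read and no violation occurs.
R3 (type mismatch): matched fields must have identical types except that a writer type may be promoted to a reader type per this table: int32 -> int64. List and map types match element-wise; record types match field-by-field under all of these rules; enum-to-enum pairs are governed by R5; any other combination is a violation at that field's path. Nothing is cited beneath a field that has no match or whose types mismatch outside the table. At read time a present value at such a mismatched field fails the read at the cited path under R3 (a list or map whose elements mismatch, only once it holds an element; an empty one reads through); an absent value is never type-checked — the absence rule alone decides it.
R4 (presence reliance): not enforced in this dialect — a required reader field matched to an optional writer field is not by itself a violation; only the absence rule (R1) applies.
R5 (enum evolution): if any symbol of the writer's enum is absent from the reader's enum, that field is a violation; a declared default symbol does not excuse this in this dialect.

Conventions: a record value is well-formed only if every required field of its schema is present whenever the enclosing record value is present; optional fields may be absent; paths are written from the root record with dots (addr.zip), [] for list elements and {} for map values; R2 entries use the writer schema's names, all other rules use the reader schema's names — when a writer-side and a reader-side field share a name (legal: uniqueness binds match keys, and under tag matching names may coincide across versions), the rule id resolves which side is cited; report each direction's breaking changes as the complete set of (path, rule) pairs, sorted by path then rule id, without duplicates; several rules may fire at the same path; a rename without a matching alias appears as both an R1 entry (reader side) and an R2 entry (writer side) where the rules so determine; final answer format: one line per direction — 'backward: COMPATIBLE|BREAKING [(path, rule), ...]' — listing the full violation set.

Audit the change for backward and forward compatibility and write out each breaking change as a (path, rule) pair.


backward: COMPATIBLE []; forward: COMPATIBLE []

arrows below run writer -> reader for Order
backward analysis of Order with v2 as reader and v1 as writer:
  kind: paired with writer kind (Role -> Role; writer required)
  factor: paired with writer factor (float32 -> float32; writer required)
  blob: paired with writer blob (bytes -> bytes; writer required)
  duration: paired with writer duration (int32 -> int32; writer required)
  writer field city has no reader counterpart
  => backward verdict for Order: COMPATIBLE, no violations
forward analysis of Order with v1 as reader and v2 as writer:
  kind: paired with writer kind (Role -> Role; writer required)
  factor: paired with writer factor (float32 -> float32; writer required)
  blob: paired with writer blob (bytes -> bytes; writer required)
  city: no writer match
  duration: paired with writer duration (int32 -> int32; writer required)
  => forward verdict for Order: COMPATIBLE, no violations


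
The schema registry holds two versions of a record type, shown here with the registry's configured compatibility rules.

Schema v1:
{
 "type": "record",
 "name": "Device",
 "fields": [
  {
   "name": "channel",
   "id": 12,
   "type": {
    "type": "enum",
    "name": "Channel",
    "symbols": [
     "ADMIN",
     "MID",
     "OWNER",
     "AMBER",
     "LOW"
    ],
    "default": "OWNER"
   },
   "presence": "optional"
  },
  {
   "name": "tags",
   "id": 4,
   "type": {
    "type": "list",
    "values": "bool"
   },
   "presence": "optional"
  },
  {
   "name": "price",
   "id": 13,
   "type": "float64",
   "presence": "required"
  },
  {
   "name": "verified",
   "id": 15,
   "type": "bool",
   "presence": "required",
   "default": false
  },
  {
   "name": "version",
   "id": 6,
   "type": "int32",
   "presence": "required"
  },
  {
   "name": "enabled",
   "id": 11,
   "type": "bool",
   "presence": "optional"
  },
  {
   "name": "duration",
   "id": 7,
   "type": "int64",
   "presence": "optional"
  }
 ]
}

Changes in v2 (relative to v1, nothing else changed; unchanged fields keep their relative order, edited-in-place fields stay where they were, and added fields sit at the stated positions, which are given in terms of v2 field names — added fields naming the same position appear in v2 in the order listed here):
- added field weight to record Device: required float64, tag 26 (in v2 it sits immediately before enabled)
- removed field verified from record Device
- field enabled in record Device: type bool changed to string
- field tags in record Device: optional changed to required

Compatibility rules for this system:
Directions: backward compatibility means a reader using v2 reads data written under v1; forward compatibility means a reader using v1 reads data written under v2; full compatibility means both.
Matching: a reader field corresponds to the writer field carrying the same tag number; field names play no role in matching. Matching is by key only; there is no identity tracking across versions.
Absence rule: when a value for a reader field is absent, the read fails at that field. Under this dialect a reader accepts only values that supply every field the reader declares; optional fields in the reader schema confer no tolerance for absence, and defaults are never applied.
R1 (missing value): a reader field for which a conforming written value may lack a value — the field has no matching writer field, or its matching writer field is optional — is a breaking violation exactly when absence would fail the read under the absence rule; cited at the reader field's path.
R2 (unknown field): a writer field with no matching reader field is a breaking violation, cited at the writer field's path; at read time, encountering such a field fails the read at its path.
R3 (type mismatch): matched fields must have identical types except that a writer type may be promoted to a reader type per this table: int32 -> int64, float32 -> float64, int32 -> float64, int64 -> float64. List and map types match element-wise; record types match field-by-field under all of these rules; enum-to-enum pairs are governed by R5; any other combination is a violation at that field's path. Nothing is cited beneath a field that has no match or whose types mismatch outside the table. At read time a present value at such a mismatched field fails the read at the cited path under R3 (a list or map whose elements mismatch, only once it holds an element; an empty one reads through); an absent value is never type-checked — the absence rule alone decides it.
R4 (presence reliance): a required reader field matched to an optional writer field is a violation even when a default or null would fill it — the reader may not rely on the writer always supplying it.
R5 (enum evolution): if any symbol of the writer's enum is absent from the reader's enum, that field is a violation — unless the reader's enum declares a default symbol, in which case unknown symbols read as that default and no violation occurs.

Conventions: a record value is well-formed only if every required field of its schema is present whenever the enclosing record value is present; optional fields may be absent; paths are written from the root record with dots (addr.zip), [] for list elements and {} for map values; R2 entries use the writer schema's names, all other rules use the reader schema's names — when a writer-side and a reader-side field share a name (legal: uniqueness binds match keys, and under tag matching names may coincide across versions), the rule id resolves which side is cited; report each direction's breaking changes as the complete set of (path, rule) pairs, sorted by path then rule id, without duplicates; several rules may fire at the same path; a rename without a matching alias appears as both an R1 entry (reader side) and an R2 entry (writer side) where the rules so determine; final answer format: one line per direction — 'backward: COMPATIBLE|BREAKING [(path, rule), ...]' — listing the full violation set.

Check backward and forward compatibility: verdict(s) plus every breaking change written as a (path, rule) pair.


backward: BREAKING [(channel, R1), (duration, R1), (enabled, R1), (enabled, R3), (tags, R1), (tags, R4), (verified, R2), (weight, R1)]; forward: BREAKING [(channel, R1), (duration, R1), (enabled, R1), (enabled, R3), (verified, R1), (weight, R2)]

in Device below, arrows point writer -> reader
checking backward for Device: reader v2 against writer v1:
  channel <- channel (Channel -> Channel, writer optional)
  tags <- tags (list<bool> -> list<bool>, writer optional)
  price <- price (float64 -> float64, writer required)
  version <- version (int32 -> int32, writer required)
  weight: no writer match
  enabled <- enabled (bool -> string, writer optional)
  duration <- duration (int64 -> int64, writer optional)
  writer verified: unknown to reader
  violation R1 at channel
  violation R1 at duration
  violation R1 at enabled
  violation R3 at enabled
  violation R1 at tags
  violation R4 at tags
  violation R2 at verified
  violation R1 at weight
  => backward: BREAKING (8)
checking forward for Device: reader v1 against writer v2:
  channel <- channel (Channel -> Channel, writer optional)
  tags <- tags (list<bool> -> list<bool>, writer required)
  price <- price (float64 -> float64, writer required)
  verified: no writer match
  version <- version (int32 -> int32, writer required)
  enabled <- enabled (string -> bool, writer optional)
  duration <- duration (int64 -> int64, writer optional)
  writer weight: unknown to reader
  violation R1 at channel
  violation R1 at duration
  violation R1 at enabled
  violation R3 at enabled
  violation R1 at verified
  violation R2 at weight
  => forward: BREAKING (6)
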